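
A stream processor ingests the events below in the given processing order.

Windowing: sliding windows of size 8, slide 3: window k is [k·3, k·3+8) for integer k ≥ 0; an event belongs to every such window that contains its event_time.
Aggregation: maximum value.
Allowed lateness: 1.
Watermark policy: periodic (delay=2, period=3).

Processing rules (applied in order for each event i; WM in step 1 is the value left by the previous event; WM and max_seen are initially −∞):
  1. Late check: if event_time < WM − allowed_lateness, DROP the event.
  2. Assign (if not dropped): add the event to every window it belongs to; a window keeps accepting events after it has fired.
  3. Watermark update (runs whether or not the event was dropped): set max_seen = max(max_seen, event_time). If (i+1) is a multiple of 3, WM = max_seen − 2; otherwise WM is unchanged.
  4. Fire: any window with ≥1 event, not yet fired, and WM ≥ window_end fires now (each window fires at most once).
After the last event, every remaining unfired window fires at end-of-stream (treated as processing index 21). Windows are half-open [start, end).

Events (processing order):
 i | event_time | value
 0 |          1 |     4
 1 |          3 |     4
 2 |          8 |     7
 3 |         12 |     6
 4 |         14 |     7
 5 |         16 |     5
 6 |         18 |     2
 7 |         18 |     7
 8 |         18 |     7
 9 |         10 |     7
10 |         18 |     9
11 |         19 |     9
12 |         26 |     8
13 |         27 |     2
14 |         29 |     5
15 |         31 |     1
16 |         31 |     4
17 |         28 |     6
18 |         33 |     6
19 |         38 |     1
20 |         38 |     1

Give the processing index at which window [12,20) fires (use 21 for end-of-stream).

14

i=0 t=1 v=4: → [0,8); WM=−∞
i=1 t=3 v=4: → [3,11),[0,8); WM=−∞
i=2 t=8 v=7: → [6,14),[3,11); WM=6
i=3 t=12 v=6: → [12,20),[9,17),[6,14); WM=6
i=4 t=14 v=7: → [12,20),[9,17); WM=6
i=5 t=16 v=5: → [15,23),[12,20),[9,17); WM=14; [0,8) fires=4 [3,11) fires=7 [6,14) fires=7
i=6 t=18 v=2: → [18,26),[15,23),[12,20); WM=14
i=7 t=18 v=7: → [18,26),[15,23),[12,20); WM=14
i=8 t=18 v=7: → [18,26),[15,23),[12,20); WM=16
i=9 t=10 v=7: DROP (t<16-1); WM=16
i=10 t=18 v=9: → [18,26),[15,23),[12,20); WM=16
i=11 t=19 v=9: → [18,26),[15,23),[12,20); WM=17; [9,17) fires=7
i=12 t=26 v=8: → [24,32),[21,29); WM=17
i=13 t=27 v=2: → [27,35),[24,32),[21,29); WM=17
i=14 t=29 v=5: → [27,35),[24,32); WM=27; [12,20) fires=9 [15,23) fires=9 [18,26) fires=9
i=15 t=31 v=1: → [30,38),[27,35),[24,32); WM=27
i=16 t=31 v=4: → [30,38),[27,35),[24,32); WM=27
i=17 t=28 v=6: → [27,35),[24,32),[21,29); WM=29; [21,29) fires=8
i=18 t=33 v=6: → [33,41),[30,38),[27,35); WM=29
i=19 t=38 v=1: → [36,44),[33,41); WM=29
i=20 t=38 v=1: → [36,44),[33,41); WM=36; [24,32) fires=8 [27,35) fires=6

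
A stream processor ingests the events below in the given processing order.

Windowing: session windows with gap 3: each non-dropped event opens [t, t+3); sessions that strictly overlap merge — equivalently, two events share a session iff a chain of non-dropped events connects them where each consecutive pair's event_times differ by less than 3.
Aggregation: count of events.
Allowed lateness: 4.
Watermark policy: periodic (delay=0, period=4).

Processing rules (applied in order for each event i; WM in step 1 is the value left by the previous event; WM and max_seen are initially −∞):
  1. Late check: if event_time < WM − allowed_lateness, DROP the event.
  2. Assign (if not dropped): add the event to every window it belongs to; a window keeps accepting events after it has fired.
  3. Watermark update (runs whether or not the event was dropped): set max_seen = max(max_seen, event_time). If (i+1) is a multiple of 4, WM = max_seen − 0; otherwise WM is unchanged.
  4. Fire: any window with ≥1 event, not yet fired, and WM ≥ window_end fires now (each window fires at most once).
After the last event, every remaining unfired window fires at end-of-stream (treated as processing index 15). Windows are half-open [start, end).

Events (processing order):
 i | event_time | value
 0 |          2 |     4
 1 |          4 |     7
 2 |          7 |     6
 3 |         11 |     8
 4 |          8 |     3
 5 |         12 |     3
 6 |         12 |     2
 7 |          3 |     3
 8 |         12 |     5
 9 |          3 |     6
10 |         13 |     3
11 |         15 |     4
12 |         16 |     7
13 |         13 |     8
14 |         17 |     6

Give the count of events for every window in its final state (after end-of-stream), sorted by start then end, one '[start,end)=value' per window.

i=0 t=2 v=4: → [2,5); WM=−∞
i=1 t=4 v=7: → [2,7); WM=−∞
i=2 t=7 v=6: → [7,10); WM=−∞
i=3 t=11 v=8: → [11,14); WM=11
i=4 t=8 v=3: → [7,11); WM=11
i=5 t=12 v=3: → [11,15); WM=11
i=6 t=12 v=2: → [11,15); WM=11
i=7 t=3 v=3: DROP (t<11-4); WM=12
i=8 t=12 v=5: → [11,15); WM=12
i=9 t=3 v=6: DROP (t<12-4); WM=12
i=10 t=13 v=3: → [11,16); WM=12
i=11 t=15 v=4: → [11,18); WM=15
i=12 t=16 v=7: → [11,19); WM=15
i=13 t=13 v=8: → [11,19); WM=15
i=14 t=17 v=6: → [11,20); WM=15

[2,7)=2 [7,11)=2 [11,20)=9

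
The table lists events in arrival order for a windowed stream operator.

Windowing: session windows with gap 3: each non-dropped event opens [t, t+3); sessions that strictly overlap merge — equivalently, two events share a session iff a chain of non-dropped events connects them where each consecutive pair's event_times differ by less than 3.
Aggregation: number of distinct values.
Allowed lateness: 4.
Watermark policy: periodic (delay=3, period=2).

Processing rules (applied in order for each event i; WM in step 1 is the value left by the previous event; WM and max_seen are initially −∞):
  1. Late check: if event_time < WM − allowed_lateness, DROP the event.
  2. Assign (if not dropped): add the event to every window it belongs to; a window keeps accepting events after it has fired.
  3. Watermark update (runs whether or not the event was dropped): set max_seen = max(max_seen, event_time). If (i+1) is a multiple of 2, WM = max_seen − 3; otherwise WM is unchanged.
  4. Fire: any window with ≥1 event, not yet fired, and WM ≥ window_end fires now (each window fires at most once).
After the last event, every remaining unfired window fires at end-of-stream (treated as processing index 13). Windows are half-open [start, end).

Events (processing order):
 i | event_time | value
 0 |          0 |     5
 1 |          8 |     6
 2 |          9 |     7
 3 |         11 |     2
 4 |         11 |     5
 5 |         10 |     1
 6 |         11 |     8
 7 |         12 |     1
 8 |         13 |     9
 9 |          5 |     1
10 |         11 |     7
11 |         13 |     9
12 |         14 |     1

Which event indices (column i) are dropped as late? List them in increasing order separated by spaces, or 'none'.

none

i=0 t=0 v=5: → [0,3); WM=−∞
i=1 t=8 v=6: → [8,11); WM=5
i=2 t=9 v=7: → [8,12); WM=5
i=3 t=11 v=2: → [8,14); WM=8
i=4 t=11 v=5: → [8,14); WM=8
i=5 t=10 v=1: → [8,14); WM=8
i=6 t=11 v=8: → [8,14); WM=8
i=7 t=12 v=1: → [8,15); WM=9
i=8 t=13 v=9: → [8,16); WM=9
i=9 t=5 v=1: → [5,8); WM=10
i=10 t=11 v=7: → [8,16); WM=10
i=11 t=13 v=9: → [8,16); WM=10
i=12 t=14 v=1: → [8,17); WM=10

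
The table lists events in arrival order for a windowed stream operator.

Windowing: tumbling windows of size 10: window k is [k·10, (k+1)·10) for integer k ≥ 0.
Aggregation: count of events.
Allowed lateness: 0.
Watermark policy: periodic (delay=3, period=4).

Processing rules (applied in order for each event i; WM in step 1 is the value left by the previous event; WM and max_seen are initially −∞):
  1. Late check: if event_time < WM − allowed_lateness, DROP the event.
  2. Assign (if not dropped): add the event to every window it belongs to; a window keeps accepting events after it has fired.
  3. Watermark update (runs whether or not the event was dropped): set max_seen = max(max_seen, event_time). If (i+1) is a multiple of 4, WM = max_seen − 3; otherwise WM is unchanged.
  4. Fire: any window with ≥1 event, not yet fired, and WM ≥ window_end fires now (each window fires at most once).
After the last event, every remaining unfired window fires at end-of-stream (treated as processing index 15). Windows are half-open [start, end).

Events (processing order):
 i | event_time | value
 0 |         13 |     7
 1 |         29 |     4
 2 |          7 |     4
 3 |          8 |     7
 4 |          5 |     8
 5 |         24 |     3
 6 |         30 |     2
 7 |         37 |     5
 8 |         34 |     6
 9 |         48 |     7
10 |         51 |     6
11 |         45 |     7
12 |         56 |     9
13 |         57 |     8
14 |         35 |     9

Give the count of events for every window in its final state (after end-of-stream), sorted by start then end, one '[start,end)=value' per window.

i=0 t=13 v=7: → [10,20); WM=−∞
i=1 t=29 v=4: → [20,30); WM=−∞
i=2 t=7 v=4: → [0,10); WM=−∞
i=3 t=8 v=7: → [0,10); WM=26; [0,10) fires=2 [10,20) fires=1
i=4 t=5 v=8: DROP (t<26-0); WM=26
i=5 t=24 v=3: DROP (t<26-0); WM=26
i=6 t=30 v=2: → [30,40); WM=26
i=7 t=37 v=5: → [30,40); WM=34; [20,30) fires=1
i=8 t=34 v=6: → [30,40); WM=34
i=9 t=48 v=7: → [40,50); WM=34
i=10 t=51 v=6: → [50,60); WM=34
i=11 t=45 v=7: → [40,50); WM=48; [30,40) fires=3
i=12 t=56 v=9: → [50,60); WM=48
i=13 t=57 v=8: → [50,60); WM=48
i=14 t=35 v=9: DROP (t<48-0); WM=48

[0,10)=2 [10,20)=1 [20,30)=1 [30,40)=3 [40,50)=2 [50,60)=3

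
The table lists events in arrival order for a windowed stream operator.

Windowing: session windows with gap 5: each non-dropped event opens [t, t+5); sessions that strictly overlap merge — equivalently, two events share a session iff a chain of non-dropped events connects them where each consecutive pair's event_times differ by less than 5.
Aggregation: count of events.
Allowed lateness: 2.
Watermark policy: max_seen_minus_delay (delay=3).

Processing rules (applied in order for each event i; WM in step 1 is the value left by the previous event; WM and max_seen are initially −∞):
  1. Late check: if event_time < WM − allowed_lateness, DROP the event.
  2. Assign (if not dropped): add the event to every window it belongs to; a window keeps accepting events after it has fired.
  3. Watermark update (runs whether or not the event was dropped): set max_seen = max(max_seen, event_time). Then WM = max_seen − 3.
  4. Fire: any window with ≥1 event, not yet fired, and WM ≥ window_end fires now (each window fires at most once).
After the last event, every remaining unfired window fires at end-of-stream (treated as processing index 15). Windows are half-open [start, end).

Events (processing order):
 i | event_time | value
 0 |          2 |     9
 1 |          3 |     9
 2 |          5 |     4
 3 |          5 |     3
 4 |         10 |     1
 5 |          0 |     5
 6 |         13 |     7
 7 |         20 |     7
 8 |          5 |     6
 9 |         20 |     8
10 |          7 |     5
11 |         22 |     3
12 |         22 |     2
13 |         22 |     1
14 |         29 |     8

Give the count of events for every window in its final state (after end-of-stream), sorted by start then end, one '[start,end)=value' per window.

[2,10)=4 [10,18)=2 [20,27)=5 [29,34)=1

i=0 t=2 v=9: → [2,7); WM=-1
i=1 t=3 v=9: → [2,8); WM=0
i=2 t=5 v=4: → [2,10); WM=2
i=3 t=5 v=3: → [2,10); WM=2
i=4 t=10 v=1: → [10,15); WM=7
i=5 t=0 v=5: DROP (t<7-2); WM=7
i=6 t=13 v=7: → [10,18); WM=10
i=7 t=20 v=7: → [20,25); WM=17
i=8 t=5 v=6: DROP (t<17-2); WM=17
i=9 t=20 v=8: → [20,25); WM=17
i=10 t=7 v=5: DROP (t<17-2); WM=17
i=11 t=22 v=3: → [20,27); WM=19
i=12 t=22 v=2: → [20,27); WM=19
i=13 t=22 v=1: → [20,27); WM=19
i=14 t=29 v=8: → [29,34); WM=26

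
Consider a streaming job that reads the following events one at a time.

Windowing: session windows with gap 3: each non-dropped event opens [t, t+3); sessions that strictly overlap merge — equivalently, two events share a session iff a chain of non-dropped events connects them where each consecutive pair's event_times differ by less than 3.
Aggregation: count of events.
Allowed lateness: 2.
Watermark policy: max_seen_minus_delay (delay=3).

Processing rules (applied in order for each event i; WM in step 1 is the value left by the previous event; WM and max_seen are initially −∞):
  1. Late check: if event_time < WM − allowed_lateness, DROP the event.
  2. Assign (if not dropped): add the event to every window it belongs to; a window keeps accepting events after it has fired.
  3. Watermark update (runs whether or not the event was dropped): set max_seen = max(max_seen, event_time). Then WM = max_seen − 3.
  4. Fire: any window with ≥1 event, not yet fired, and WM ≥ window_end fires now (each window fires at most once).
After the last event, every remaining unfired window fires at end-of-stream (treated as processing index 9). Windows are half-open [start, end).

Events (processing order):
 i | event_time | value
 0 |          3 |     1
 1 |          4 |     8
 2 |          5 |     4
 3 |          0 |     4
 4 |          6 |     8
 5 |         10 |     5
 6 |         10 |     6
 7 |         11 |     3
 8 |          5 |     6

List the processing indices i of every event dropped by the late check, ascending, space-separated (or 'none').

i=0 t=3 v=1: → [3,6); WM=0
i=1 t=4 v=8: → [3,7); WM=1
i=2 t=5 v=4: → [3,8); WM=2
i=3 t=0 v=4: → [0,3); WM=2
i=4 t=6 v=8: → [3,9); WM=3
i=5 t=10 v=5: → [10,13); WM=7
i=6 t=10 v=6: → [10,13); WM=7
i=7 t=11 v=3: → [10,14); WM=8
i=8 t=5 v=6: DROP (t<8-2); WM=8

8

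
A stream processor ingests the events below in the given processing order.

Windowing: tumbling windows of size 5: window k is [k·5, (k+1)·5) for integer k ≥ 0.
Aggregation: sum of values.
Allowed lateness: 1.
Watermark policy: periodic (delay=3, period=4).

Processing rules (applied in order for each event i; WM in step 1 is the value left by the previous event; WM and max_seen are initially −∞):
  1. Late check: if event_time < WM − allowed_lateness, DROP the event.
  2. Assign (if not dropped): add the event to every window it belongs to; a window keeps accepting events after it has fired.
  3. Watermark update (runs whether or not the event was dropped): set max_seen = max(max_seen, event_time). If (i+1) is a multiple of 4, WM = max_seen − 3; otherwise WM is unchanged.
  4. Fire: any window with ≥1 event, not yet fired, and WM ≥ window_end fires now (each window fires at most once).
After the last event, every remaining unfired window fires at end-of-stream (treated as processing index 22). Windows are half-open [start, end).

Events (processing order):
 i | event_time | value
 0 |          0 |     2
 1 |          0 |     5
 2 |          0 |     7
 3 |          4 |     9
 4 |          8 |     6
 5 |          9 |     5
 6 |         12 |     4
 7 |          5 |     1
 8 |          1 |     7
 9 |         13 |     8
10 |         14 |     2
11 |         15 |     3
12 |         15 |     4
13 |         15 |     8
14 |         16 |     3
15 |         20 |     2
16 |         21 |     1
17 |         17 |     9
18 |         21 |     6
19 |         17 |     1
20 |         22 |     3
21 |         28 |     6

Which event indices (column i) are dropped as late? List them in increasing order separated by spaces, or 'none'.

i=0 t=0 v=2: → [0,5); WM=−∞
i=1 t=0 v=5: → [0,5); WM=−∞
i=2 t=0 v=7: → [0,5); WM=−∞
i=3 t=4 v=9: → [0,5); WM=1
i=4 t=8 v=6: → [5,10); WM=1
i=5 t=9 v=5: → [5,10); WM=1
i=6 t=12 v=4: → [10,15); WM=1
i=7 t=5 v=1: → [5,10); WM=9; [0,5) fires=23
i=8 t=1 v=7: DROP (t<9-1); WM=9
i=9 t=13 v=8: → [10,15); WM=9
i=10 t=14 v=2: → [10,15); WM=9
i=11 t=15 v=3: → [15,20); WM=12; [5,10) fires=12
i=12 t=15 v=4: → [15,20); WM=12
i=13 t=15 v=8: → [15,20); WM=12
i=14 t=16 v=3: → [15,20); WM=12
i=15 t=20 v=2: → [20,25); WM=17; [10,15) fires=14
i=16 t=21 v=1: → [20,25); WM=17
i=17 t=17 v=9: → [15,20); WM=17
i=18 t=21 v=6: → [20,25); WM=17
i=19 t=17 v=1: → [15,20); WM=18
i=20 t=22 v=3: → [20,25); WM=18
i=21 t=28 v=6: → [25,30); WM=18

8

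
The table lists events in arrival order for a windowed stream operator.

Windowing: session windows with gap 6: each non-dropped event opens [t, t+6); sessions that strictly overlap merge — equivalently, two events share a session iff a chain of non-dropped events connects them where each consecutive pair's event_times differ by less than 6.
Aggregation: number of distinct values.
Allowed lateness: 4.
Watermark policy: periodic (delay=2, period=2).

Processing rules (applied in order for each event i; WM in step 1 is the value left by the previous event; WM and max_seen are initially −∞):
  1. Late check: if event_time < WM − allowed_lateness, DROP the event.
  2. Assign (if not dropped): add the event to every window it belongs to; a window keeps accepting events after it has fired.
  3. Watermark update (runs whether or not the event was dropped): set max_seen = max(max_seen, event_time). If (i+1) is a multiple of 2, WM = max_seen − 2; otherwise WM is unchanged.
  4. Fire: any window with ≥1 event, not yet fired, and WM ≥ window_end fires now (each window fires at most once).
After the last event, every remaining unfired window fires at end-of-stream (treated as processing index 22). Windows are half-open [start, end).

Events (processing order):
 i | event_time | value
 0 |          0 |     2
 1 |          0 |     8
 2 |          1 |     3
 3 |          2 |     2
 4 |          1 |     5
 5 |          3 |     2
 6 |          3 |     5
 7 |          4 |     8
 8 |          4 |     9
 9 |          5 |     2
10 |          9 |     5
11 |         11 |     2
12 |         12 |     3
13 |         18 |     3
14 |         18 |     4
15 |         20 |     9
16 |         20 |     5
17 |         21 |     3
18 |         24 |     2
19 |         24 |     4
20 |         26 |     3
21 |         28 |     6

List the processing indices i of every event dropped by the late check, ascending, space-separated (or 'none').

i=0 t=0 v=2: → [0,6); WM=−∞
i=1 t=0 v=8: → [0,6); WM=-2
i=2 t=1 v=3: → [0,7); WM=-2
i=3 t=2 v=2: → [0,8); WM=0
i=4 t=1 v=5: → [0,8); WM=0
i=5 t=3 v=2: → [0,9); WM=1
i=6 t=3 v=5: → [0,9); WM=1
i=7 t=4 v=8: → [0,10); WM=2
i=8 t=4 v=9: → [0,10); WM=2
i=9 t=5 v=2: → [0,11); WM=3
i=10 t=9 v=5: → [0,15); WM=3
i=11 t=11 v=2: → [0,17); WM=9
i=12 t=12 v=3: → [0,18); WM=9
i=13 t=18 v=3: → [18,24); WM=16
i=14 t=18 v=4: → [18,24); WM=16
i=15 t=20 v=9: → [18,26); WM=18
i=16 t=20 v=5: → [18,26); WM=18
i=17 t=21 v=3: → [18,27); WM=19
i=18 t=24 v=2: → [18,30); WM=19
i=19 t=24 v=4: → [18,30); WM=22
i=20 t=26 v=3: → [18,32); WM=22
i=21 t=28 v=6: → [18,34); WM=26

none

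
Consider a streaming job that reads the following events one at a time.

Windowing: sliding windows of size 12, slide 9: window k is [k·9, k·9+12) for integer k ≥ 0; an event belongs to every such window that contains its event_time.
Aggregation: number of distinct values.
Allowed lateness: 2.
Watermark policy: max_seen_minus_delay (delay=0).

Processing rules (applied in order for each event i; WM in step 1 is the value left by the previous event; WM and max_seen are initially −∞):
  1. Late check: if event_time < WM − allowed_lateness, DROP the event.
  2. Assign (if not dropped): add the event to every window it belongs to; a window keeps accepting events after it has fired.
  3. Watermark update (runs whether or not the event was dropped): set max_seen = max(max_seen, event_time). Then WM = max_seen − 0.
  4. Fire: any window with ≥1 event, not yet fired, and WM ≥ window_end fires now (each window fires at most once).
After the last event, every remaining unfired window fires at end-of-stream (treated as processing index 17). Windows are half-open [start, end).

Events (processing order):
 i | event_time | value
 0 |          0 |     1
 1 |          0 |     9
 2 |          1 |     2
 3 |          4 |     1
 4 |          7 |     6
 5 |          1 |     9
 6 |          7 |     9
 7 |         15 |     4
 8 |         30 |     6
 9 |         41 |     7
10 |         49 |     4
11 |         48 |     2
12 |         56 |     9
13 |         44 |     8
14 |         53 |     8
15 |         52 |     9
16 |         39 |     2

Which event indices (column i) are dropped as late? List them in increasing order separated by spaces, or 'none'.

i=0 t=0 v=1: → [0,12); WM=0
i=1 t=0 v=9: → [0,12); WM=0
i=2 t=1 v=2: → [0,12); WM=1
i=3 t=4 v=1: → [0,12); WM=4
i=4 t=7 v=6: → [0,12); WM=7
i=5 t=1 v=9: DROP (t<7-2); WM=7
i=6 t=7 v=9: → [0,12); WM=7
i=7 t=15 v=4: → [9,21); WM=15; [0,12) fires=4
i=8 t=30 v=6: → [27,39); WM=30; [9,21) fires=1
i=9 t=41 v=7: → [36,48); WM=41; [27,39) fires=1
i=10 t=49 v=4: → [45,57); WM=49; [36,48) fires=1
i=11 t=48 v=2: → [45,57); WM=49
i=12 t=56 v=9: → [54,66),[45,57); WM=56
i=13 t=44 v=8: DROP (t<56-2); WM=56
i=14 t=53 v=8: DROP (t<56-2); WM=56
i=15 t=52 v=9: DROP (t<56-2); WM=56
i=16 t=39 v=2: DROP (t<56-2); WM=56

5 13 14 15 16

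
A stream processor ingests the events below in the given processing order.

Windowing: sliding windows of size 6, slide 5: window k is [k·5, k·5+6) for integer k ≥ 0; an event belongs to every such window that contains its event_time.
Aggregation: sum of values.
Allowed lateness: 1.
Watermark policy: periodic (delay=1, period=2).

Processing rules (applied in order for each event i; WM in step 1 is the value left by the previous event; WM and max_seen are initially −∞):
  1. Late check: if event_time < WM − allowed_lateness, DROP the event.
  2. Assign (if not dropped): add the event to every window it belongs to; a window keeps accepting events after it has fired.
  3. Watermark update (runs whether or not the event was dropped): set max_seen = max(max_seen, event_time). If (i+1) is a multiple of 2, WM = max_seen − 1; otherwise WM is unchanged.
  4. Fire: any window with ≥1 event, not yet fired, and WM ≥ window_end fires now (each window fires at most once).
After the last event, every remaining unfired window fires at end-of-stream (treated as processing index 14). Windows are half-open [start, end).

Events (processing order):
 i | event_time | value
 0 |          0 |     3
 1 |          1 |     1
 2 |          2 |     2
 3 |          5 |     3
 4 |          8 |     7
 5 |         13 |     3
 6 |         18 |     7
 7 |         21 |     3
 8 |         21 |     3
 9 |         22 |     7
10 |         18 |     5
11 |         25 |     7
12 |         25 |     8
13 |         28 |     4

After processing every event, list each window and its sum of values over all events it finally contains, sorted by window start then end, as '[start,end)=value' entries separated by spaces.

[0,6)=9 [5,11)=10 [10,16)=3 [15,21)=7 [20,26)=28 [25,31)=19

i=0 t=0 v=3: → [0,6); WM=−∞
i=1 t=1 v=1: → [0,6); WM=0
i=2 t=2 v=2: → [0,6); WM=0
i=3 t=5 v=3: → [5,11),[0,6); WM=4
i=4 t=8 v=7: → [5,11); WM=4
i=5 t=13 v=3: → [10,16); WM=12; [0,6) fires=9 [5,11) fires=10
i=6 t=18 v=7: → [15,21); WM=12
i=7 t=21 v=3: → [20,26); WM=20; [10,16) fires=3
i=8 t=21 v=3: → [20,26); WM=20
i=9 t=22 v=7: → [20,26); WM=21; [15,21) fires=7
i=10 t=18 v=5: DROP (t<21-1); WM=21
i=11 t=25 v=7: → [25,31),[20,26); WM=24
i=12 t=25 v=8: → [25,31),[20,26); WM=24
i=13 t=28 v=4: → [25,31); WM=27; [20,26) fires=28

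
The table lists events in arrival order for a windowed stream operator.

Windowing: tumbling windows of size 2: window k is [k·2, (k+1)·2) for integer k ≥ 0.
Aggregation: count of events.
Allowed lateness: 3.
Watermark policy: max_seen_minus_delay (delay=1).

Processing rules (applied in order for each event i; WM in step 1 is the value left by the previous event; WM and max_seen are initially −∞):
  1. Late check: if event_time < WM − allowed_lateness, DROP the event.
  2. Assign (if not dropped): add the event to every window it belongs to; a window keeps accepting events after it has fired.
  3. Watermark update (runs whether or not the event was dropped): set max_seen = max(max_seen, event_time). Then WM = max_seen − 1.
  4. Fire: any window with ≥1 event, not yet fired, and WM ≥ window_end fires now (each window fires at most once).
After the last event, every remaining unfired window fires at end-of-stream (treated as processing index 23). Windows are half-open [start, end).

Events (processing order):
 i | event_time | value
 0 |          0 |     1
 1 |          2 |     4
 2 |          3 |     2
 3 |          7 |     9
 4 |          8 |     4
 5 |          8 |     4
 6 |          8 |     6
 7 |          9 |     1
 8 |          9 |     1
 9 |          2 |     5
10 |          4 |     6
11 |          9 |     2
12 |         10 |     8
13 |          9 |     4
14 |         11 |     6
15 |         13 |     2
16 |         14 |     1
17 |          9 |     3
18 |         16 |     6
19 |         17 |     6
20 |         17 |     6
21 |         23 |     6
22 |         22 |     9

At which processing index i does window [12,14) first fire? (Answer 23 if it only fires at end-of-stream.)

18

i=0 t=0 v=1: → [0,2); WM=-1
i=1 t=2 v=4: → [2,4); WM=1
i=2 t=3 v=2: → [2,4); WM=2; [0,2) fires=1
i=3 t=7 v=9: → [6,8); WM=6; [2,4) fires=2
i=4 t=8 v=4: → [8,10); WM=7
i=5 t=8 v=4: → [8,10); WM=7
i=6 t=8 v=6: → [8,10); WM=7
i=7 t=9 v=1: → [8,10); WM=8; [6,8) fires=1
i=8 t=9 v=1: → [8,10); WM=8
i=9 t=2 v=5: DROP (t<8-3); WM=8
i=10 t=4 v=6: DROP (t<8-3); WM=8
i=11 t=9 v=2: → [8,10); WM=8
i=12 t=10 v=8: → [10,12); WM=9
i=13 t=9 v=4: → [8,10); WM=9
i=14 t=11 v=6: → [10,12); WM=10; [8,10) fires=7
i=15 t=13 v=2: → [12,14); WM=12; [10,12) fires=2
i=16 t=14 v=1: → [14,16); WM=13
i=17 t=9 v=3: DROP (t<13-3); WM=13
i=18 t=16 v=6: → [16,18); WM=15; [12,14) fires=1
i=19 t=17 v=6: → [16,18); WM=16; [14,16) fires=1
i=20 t=17 v=6: → [16,18); WM=16
i=21 t=23 v=6: → [22,24); WM=22; [16,18) fires=3
i=22 t=22 v=9: → [22,24); WM=22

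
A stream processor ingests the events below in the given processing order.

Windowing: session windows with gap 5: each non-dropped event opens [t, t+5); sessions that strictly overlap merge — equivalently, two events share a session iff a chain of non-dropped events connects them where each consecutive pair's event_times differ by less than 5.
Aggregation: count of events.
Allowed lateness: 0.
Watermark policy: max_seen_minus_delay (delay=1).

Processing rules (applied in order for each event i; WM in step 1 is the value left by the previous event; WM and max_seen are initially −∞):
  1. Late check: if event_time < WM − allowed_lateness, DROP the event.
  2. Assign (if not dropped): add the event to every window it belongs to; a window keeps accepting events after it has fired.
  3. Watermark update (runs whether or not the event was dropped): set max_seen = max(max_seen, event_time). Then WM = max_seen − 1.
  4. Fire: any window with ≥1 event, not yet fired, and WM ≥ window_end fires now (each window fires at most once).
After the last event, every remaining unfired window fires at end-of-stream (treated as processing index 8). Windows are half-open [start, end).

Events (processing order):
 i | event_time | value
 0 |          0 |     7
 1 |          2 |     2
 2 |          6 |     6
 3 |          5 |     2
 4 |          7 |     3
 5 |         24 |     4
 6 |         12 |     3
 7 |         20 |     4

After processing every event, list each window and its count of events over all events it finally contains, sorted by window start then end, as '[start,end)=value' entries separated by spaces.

[0,12)=5 [24,29)=1

i=0 t=0 v=7: → [0,5); WM=-1
i=1 t=2 v=2: → [0,7); WM=1
i=2 t=6 v=6: → [0,11); WM=5
i=3 t=5 v=2: → [0,11); WM=5
i=4 t=7 v=3: → [0,12); WM=6
i=5 t=24 v=4: → [24,29); WM=23
i=6 t=12 v=3: DROP (t<23-0); WM=23
i=7 t=20 v=4: DROP (t<23-0); WM=23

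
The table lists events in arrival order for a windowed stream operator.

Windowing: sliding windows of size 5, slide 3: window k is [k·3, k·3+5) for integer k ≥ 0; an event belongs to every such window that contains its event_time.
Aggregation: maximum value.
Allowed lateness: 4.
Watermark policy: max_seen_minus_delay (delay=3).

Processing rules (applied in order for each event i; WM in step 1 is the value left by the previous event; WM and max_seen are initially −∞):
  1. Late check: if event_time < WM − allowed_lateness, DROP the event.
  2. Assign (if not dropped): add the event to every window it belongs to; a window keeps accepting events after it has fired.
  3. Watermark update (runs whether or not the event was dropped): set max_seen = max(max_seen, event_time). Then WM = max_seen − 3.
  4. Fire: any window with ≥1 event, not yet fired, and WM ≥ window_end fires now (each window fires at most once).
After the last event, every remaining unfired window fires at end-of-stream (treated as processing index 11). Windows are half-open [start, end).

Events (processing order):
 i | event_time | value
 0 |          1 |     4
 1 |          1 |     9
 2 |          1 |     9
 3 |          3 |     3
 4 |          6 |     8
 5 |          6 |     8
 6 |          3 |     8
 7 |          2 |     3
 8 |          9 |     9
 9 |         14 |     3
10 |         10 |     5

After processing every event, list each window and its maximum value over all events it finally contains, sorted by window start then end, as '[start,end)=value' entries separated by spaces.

i=0 t=1 v=4: → [0,5); WM=-2
i=1 t=1 v=9: → [0,5); WM=-2
i=2 t=1 v=9: → [0,5); WM=-2
i=3 t=3 v=3: → [3,8),[0,5); WM=0
i=4 t=6 v=8: → [6,11),[3,8); WM=3
i=5 t=6 v=8: → [6,11),[3,8); WM=3
i=6 t=3 v=8: → [3,8),[0,5); WM=3
i=7 t=2 v=3: → [0,5); WM=3
i=8 t=9 v=9: → [9,14),[6,11); WM=6; [0,5) fires=9
i=9 t=14 v=3: → [12,17); WM=11; [3,8) fires=8 [6,11) fires=9
i=10 t=10 v=5: → [9,14),[6,11); WM=11

[0,5)=9 [3,8)=8 [6,11)=9 [9,14)=9 [12,17)=3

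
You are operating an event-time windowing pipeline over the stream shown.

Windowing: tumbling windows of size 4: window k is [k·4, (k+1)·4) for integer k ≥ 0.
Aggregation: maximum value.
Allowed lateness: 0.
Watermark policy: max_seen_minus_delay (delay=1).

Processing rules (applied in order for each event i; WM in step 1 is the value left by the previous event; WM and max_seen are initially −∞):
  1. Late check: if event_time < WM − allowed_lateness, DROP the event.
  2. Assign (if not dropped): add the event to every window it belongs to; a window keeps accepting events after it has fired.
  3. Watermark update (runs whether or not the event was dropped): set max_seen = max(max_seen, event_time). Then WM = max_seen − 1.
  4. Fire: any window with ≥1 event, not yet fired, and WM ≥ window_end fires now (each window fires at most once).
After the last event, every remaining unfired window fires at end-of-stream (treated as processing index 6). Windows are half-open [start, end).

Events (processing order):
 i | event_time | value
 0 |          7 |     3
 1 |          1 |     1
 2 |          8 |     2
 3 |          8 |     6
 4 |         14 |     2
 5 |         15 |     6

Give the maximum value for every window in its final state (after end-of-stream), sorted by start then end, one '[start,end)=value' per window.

[4,8)=3 [8,12)=6 [12,16)=6

i=0 t=7 v=3: → [4,8); WM=6
i=1 t=1 v=1: DROP (t<6-0); WM=6
i=2 t=8 v=2: → [8,12); WM=7
i=3 t=8 v=6: → [8,12); WM=7
i=4 t=14 v=2: → [12,16); WM=13; [4,8) fires=3 [8,12) fires=6
i=5 t=15 v=6: → [12,16); WM=14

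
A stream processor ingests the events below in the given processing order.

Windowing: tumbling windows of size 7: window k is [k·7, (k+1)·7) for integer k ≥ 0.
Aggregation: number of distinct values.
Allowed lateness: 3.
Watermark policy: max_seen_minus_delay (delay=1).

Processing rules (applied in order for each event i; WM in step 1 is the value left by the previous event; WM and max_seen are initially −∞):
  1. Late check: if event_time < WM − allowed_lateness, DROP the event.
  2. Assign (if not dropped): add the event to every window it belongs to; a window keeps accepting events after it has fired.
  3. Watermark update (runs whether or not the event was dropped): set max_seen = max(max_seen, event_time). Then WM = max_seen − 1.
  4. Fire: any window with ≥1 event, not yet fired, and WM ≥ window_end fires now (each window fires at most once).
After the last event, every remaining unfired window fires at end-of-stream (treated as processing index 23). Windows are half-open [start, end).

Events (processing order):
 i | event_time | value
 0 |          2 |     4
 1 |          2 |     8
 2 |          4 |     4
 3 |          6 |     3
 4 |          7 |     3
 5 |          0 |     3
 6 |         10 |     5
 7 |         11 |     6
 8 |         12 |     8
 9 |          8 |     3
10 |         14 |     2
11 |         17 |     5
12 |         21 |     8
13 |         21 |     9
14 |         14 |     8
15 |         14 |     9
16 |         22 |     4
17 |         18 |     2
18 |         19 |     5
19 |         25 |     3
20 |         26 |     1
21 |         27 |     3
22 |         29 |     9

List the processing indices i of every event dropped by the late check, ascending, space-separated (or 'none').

5 14 15

i=0 t=2 v=4: → [0,7); WM=1
i=1 t=2 v=8: → [0,7); WM=1
i=2 t=4 v=4: → [0,7); WM=3
i=3 t=6 v=3: → [0,7); WM=5
i=4 t=7 v=3: → [7,14); WM=6
i=5 t=0 v=3: DROP (t<6-3); WM=6
i=6 t=10 v=5: → [7,14); WM=9; [0,7) fires=3
i=7 t=11 v=6: → [7,14); WM=10
i=8 t=12 v=8: → [7,14); WM=11
i=9 t=8 v=3: → [7,14); WM=11
i=10 t=14 v=2: → [14,21); WM=13
i=11 t=17 v=5: → [14,21); WM=16; [7,14) fires=4
i=12 t=21 v=8: → [21,28); WM=20
i=13 t=21 v=9: → [21,28); WM=20
i=14 t=14 v=8: DROP (t<20-3); WM=20
i=15 t=14 v=9: DROP (t<20-3); WM=20
i=16 t=22 v=4: → [21,28); WM=21; [14,21) fires=2
i=17 t=18 v=2: → [14,21); WM=21
i=18 t=19 v=5: → [14,21); WM=21
i=19 t=25 v=3: → [21,28); WM=24
i=20 t=26 v=1: → [21,28); WM=25
i=21 t=27 v=3: → [21,28); WM=26
i=22 t=29 v=9: → [28,35); WM=28; [21,28) fires=5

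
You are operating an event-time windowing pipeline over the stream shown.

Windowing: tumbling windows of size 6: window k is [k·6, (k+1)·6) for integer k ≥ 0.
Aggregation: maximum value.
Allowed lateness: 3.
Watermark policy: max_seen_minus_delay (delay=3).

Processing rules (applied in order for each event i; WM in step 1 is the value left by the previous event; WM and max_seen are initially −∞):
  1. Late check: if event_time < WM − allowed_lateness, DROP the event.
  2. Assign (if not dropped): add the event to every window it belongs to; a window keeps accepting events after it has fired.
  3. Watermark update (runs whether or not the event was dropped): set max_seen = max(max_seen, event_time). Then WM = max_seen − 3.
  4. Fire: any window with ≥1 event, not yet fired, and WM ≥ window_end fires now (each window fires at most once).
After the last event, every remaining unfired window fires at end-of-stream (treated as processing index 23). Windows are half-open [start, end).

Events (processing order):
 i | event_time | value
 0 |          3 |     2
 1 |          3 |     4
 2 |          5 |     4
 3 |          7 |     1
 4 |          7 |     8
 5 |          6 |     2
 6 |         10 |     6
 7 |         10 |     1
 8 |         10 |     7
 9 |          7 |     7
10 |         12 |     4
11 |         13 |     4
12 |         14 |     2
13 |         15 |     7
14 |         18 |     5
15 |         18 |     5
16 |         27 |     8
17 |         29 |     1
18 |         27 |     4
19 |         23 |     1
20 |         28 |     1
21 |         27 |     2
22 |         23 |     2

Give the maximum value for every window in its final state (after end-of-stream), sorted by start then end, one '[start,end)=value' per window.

i=0 t=3 v=2: → [0,6); WM=0
i=1 t=3 v=4: → [0,6); WM=0
i=2 t=5 v=4: → [0,6); WM=2
i=3 t=7 v=1: → [6,12); WM=4
i=4 t=7 v=8: → [6,12); WM=4
i=5 t=6 v=2: → [6,12); WM=4
i=6 t=10 v=6: → [6,12); WM=7; [0,6) fires=4
i=7 t=10 v=1: → [6,12); WM=7
i=8 t=10 v=7: → [6,12); WM=7
i=9 t=7 v=7: → [6,12); WM=7
i=10 t=12 v=4: → [12,18); WM=9
i=11 t=13 v=4: → [12,18); WM=10
i=12 t=14 v=2: → [12,18); WM=11
i=13 t=15 v=7: → [12,18); WM=12; [6,12) fires=8
i=14 t=18 v=5: → [18,24); WM=15
i=15 t=18 v=5: → [18,24); WM=15
i=16 t=27 v=8: → [24,30); WM=24; [12,18) fires=7 [18,24) fires=5
i=17 t=29 v=1: → [24,30); WM=26
i=18 t=27 v=4: → [24,30); WM=26
i=19 t=23 v=1: → [18,24); WM=26
i=20 t=28 v=1: → [24,30); WM=26
i=21 t=27 v=2: → [24,30); WM=26
i=22 t=23 v=2: → [18,24); WM=26

[0,6)=4 [6,12)=8 [12,18)=7 [18,24)=5 [24,30)=8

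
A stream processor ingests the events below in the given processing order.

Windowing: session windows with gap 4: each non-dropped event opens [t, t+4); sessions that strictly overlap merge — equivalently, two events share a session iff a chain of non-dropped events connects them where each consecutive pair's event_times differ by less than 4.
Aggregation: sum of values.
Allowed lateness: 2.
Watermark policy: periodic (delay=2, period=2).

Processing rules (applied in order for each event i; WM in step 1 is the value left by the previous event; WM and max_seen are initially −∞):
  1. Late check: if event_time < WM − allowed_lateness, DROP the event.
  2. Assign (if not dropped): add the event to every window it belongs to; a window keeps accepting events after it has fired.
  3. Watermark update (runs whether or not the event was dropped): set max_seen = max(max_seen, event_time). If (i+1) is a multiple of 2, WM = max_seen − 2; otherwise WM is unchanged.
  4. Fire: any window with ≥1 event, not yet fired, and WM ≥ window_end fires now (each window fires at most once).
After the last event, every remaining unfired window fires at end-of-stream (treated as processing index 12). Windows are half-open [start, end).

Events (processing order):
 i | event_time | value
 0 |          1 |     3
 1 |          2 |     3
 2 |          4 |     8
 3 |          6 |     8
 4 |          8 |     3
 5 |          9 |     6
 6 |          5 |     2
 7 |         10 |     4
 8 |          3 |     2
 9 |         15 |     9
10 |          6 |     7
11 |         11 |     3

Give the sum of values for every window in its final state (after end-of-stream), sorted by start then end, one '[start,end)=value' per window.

[1,15)=40 [15,19)=9

i=0 t=1 v=3: → [1,5); WM=−∞
i=1 t=2 v=3: → [1,6); WM=0
i=2 t=4 v=8: → [1,8); WM=0
i=3 t=6 v=8: → [1,10); WM=4
i=4 t=8 v=3: → [1,12); WM=4
i=5 t=9 v=6: → [1,13); WM=7
i=6 t=5 v=2: → [1,13); WM=7
i=7 t=10 v=4: → [1,14); WM=8
i=8 t=3 v=2: DROP (t<8-2); WM=8
i=9 t=15 v=9: → [15,19); WM=13
i=10 t=6 v=7: DROP (t<13-2); WM=13
i=11 t=11 v=3: → [1,15); WM=13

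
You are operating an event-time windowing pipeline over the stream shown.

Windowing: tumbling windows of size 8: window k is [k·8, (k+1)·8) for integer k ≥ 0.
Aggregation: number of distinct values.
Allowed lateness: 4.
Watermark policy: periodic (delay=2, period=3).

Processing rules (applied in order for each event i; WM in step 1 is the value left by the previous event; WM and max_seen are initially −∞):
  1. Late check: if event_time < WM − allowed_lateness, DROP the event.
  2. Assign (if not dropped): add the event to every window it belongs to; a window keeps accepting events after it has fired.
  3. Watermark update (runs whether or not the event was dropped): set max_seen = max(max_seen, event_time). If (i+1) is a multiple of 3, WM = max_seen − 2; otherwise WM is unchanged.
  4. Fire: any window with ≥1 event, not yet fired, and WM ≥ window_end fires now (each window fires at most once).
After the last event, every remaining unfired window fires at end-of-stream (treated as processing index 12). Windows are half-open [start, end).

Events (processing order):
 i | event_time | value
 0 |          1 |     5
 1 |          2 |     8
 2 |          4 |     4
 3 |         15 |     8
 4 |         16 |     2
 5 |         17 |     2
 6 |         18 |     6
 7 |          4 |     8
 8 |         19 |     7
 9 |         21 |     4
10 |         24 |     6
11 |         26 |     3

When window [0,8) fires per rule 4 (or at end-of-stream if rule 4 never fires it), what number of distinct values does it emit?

i=0 t=1 v=5: → [0,8); WM=−∞
i=1 t=2 v=8: → [0,8); WM=−∞
i=2 t=4 v=4: → [0,8); WM=2
i=3 t=15 v=8: → [8,16); WM=2
i=4 t=16 v=2: → [16,24); WM=2
i=5 t=17 v=2: → [16,24); WM=15; [0,8) fires=3
i=6 t=18 v=6: → [16,24); WM=15
i=7 t=4 v=8: DROP (t<15-4); WM=15
i=8 t=19 v=7: → [16,24); WM=17; [8,16) fires=1
i=9 t=21 v=4: → [16,24); WM=17
i=10 t=24 v=6: → [24,32); WM=17
i=11 t=26 v=3: → [24,32); WM=24; [16,24) fires=4

3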